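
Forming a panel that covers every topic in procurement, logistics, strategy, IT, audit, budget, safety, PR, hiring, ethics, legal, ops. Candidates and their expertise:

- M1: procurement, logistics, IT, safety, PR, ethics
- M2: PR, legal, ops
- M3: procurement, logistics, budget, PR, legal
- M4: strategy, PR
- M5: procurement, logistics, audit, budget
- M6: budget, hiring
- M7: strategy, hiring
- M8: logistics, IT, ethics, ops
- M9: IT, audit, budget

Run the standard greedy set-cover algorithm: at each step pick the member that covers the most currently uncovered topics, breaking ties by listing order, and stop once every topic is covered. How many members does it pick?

Pick 1: M1 covers 6 new topics (procurement, logistics, IT, safety, PR, ethics).
Pick 2: M2 covers 2 new topics (legal, ops).
Pick 3: M5 covers 2 new topics (audit, budget).
Pick 4: M7 covers 2 new topics (strategy, hiring).
Greedy uses 4 members.

4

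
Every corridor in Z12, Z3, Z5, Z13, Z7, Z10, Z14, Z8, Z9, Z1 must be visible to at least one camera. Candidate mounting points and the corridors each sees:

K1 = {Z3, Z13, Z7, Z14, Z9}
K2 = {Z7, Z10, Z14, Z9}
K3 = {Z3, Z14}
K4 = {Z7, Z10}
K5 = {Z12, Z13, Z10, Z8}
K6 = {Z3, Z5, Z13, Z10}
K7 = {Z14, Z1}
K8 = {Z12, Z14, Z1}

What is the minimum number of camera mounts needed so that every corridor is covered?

K1, K5, K6, K7 together cover {Z12, Z3, Z5, Z13, Z7, Z10, Z14, Z8, Z9, Z1} — every corridor.
No 3 of the 8 camera mounts cover everything (all 56 triples fall short), so 4 is minimum.

4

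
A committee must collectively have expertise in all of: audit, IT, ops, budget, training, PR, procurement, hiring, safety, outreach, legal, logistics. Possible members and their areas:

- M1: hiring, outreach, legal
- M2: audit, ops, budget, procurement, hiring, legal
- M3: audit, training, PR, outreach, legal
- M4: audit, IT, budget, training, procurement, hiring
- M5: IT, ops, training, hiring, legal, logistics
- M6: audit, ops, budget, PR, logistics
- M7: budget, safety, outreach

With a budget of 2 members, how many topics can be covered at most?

Choosing M2, M3 covers {audit, ops, budget, training, PR, procurement, hiring, outreach, legal} — 9 topics.
No choice of 2 members does better; here IT, safety, logistics are left uncovered.

9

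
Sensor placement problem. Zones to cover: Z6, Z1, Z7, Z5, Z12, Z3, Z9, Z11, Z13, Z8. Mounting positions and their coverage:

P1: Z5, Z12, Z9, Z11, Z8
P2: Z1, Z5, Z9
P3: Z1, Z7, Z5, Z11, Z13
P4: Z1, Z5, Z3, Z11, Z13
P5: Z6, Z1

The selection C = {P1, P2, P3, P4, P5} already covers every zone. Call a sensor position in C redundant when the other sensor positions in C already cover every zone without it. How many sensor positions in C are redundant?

Drop P1: Z12, Z8 uncovered — not redundant.
Drop P2: the rest still cover every zone — redundant.
Drop P3: Z7 uncovered — not redundant.
Drop P4: Z3 uncovered — not redundant.
Drop P5: Z6 uncovered — not redundant.
1 redundant: P2.

1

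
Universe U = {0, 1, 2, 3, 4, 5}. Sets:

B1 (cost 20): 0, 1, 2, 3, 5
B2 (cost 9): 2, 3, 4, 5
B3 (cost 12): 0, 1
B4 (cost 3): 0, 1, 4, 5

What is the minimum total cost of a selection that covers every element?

B2, B4 cover every element at cost 9 + 3 = 12.
Any cover uses at least 2 sets; among all covering selections none totals below 12.

12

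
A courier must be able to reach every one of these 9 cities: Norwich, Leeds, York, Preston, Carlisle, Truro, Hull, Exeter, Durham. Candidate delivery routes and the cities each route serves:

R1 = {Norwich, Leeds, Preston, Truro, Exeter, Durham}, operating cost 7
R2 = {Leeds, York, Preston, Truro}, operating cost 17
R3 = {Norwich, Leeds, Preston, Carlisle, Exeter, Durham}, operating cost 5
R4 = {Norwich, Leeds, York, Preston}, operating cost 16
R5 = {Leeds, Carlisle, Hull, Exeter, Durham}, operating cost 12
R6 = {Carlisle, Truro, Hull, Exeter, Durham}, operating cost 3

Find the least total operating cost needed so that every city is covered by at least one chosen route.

19

R4, R6 cover every city at operating cost 16 + 3 = 19.
Any cover uses at least 2 routes; among all covering selections none totals below 19.
Greedy by coverage-per-operating cost would pick R6, R3, R4 for 24 — worse than the optimum 19.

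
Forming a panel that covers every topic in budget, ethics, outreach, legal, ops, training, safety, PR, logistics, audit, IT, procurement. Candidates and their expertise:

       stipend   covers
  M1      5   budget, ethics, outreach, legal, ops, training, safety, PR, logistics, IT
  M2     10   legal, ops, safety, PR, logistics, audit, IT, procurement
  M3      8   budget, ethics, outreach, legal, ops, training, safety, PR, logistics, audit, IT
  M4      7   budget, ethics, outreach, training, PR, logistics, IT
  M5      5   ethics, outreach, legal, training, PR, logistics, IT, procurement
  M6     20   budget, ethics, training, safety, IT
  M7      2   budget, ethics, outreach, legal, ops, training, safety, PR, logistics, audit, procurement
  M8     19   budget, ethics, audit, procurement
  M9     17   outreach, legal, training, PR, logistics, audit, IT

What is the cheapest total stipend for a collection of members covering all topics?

M1, M7 cover every topic at stipend 5 + 2 = 7.
Any cover uses at least 2 members; among all covering selections none totals below 7.

7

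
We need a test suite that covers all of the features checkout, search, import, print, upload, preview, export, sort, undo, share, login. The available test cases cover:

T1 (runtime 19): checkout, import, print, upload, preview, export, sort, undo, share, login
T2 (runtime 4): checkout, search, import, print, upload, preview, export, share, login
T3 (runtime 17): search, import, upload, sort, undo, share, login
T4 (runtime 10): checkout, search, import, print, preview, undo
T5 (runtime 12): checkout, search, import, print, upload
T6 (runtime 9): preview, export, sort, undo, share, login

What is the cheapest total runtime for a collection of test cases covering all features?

T2, T6 cover every feature at runtime 4 + 9 = 13.
Any cover uses at least 2 test cases; among all covering selections none totals below 13.

13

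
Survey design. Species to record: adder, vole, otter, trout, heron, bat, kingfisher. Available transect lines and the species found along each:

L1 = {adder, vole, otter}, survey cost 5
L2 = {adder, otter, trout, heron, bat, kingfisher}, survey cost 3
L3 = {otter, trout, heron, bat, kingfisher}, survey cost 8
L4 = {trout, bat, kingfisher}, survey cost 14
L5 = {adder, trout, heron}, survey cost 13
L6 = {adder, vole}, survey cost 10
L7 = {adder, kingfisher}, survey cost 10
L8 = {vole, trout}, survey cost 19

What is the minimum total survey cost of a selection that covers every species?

L1, L2 cover every species at survey cost 5 + 3 = 8.
Any cover uses at least 2 transects; among all covering selections none totals below 8.

8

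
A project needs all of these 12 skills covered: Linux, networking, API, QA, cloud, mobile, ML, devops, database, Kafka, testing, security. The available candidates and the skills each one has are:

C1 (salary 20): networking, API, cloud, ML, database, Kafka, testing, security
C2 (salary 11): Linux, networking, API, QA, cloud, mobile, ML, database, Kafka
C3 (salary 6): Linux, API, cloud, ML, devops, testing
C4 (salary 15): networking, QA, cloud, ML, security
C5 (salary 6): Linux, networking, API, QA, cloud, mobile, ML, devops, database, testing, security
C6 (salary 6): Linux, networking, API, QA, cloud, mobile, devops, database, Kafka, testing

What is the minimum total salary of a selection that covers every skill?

12

C5, C6 cover every skill at salary 6 + 6 = 12.
Any cover uses at least 2 candidates; among all covering selections none totals below 12.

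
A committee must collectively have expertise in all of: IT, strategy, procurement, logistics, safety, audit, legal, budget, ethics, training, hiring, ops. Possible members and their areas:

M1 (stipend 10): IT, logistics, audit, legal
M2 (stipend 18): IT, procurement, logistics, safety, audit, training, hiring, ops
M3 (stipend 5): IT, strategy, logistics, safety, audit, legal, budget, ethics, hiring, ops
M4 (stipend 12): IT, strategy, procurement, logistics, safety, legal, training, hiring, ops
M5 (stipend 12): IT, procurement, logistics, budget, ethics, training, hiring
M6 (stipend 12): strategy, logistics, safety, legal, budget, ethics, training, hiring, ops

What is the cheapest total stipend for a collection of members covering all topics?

17

M3, M4 cover every topic at stipend 5 + 12 = 17.
Any cover uses at least 2 members; among all covering selections none totals below 17.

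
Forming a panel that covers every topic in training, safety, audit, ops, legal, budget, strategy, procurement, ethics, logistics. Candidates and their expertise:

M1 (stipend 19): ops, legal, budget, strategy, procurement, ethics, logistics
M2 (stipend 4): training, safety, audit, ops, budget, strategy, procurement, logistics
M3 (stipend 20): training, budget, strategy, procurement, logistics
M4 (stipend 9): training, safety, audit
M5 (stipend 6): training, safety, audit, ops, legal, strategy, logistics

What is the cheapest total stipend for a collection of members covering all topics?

23

M1, M2 cover every topic at stipend 19 + 4 = 23.
Any cover uses at least 2 members; among all covering selections none totals below 23.
Greedy by coverage-per-stipend would pick M2, M5, M1 for 29 — worse than the optimum 23.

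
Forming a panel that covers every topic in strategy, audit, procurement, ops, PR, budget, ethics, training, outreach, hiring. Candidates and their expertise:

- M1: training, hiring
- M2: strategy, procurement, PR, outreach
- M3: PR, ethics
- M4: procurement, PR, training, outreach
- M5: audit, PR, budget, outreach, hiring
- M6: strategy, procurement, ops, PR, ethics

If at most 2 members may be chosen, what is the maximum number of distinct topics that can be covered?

Choosing M5, M6 covers {strategy, audit, procurement, ops, PR, budget, ethics, outreach, hiring} — 9 topics.
No choice of 2 members does better; here training is left uncovered.

9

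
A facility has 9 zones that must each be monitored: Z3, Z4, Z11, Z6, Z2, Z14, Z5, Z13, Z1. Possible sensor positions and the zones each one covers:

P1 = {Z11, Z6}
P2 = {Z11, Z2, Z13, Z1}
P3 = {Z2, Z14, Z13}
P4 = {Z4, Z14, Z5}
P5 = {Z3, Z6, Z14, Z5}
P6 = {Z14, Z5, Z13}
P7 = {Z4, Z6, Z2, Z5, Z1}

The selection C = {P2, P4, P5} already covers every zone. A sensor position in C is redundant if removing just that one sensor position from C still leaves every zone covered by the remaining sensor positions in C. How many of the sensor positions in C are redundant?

0

Drop P2: Z11, Z2, Z13, Z1 uncovered — not redundant.
Drop P4: Z4 uncovered — not redundant.
Drop P5: Z3, Z6 uncovered — not redundant.
None of the sensor positions in C is redundant.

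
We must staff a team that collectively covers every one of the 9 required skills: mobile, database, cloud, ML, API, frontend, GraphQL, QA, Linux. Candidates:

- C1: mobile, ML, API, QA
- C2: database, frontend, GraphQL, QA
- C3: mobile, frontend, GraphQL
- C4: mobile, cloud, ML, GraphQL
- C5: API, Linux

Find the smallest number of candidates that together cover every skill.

3

C2, C4, C5 together cover {mobile, database, cloud, ML, API, frontend, GraphQL, QA, Linux} — every skill.
No 2 of the 5 candidates cover everything (all 10 pairs fall short), so 3 is minimum.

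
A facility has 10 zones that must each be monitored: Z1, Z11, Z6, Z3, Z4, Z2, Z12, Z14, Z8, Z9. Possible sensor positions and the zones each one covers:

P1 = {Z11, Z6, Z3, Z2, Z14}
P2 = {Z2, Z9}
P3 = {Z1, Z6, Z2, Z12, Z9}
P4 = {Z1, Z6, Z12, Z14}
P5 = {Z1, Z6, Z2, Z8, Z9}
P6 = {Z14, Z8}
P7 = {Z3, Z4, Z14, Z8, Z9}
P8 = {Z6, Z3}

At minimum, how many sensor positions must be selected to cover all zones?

3

P1, P3, P7 together cover {Z1, Z11, Z6, Z3, Z4, Z2, Z12, Z14, Z8, Z9} — every zone.
No 2 of the 8 sensor positions cover everything (all 28 pairs fall short), so 3 is minimum.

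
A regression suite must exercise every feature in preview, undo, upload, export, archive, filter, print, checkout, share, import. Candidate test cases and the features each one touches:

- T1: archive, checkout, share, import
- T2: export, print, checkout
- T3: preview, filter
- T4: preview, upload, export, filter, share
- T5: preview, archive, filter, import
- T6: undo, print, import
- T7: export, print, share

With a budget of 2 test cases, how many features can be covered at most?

8

Choosing T1, T4 covers {preview, upload, export, archive, filter, checkout, share, import} — 8 features.
No choice of 2 test cases does better; here undo, print are left uncovered.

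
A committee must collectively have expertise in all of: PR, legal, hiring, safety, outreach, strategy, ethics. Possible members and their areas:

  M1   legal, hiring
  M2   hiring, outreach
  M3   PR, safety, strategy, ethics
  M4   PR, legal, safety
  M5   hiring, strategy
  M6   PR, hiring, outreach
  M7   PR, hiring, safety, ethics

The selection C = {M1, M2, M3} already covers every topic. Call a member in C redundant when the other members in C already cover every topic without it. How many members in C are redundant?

Drop M1: legal uncovered — not redundant.
Drop M2: outreach uncovered — not redundant.
Drop M3: PR, safety, strategy, ethics uncovered — not redundant.
None of the members in C is redundant.

0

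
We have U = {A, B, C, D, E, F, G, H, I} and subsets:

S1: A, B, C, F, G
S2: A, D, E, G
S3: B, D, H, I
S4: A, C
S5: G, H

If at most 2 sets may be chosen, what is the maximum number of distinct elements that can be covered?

Choosing S1, S3 covers {A, B, C, D, F, G, H, I} — 8 elements.
No choice of 2 sets does better; here E is left uncovered.

8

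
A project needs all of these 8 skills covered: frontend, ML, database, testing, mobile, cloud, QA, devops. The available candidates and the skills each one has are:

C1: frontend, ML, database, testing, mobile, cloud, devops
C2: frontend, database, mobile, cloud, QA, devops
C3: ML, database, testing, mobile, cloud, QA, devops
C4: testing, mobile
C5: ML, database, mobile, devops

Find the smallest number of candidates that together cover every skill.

C1, C2 together cover {frontend, ML, database, testing, mobile, cloud, QA, devops} — every skill.
No single candidate contains all 8 skills, so 2 is optimal.

2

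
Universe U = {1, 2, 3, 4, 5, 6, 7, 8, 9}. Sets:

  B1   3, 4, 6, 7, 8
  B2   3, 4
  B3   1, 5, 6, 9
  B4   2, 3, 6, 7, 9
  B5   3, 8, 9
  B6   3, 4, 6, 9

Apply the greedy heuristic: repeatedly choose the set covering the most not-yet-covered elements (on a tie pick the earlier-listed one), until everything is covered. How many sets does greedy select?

3

Pick 1: B1 covers 5 new elements (3, 4, 6, 7, 8).
Pick 2: B3 covers 3 new elements (1, 5, 9).
Pick 3: B4 covers 1 new elements (2).
Greedy uses 3 sets.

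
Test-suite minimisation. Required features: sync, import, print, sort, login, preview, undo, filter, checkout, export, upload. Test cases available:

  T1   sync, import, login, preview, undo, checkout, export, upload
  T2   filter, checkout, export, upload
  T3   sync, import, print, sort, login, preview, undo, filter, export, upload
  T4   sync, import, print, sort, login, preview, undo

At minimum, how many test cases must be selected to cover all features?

T1, T3 together cover {sync, import, print, sort, login, preview, undo, filter, checkout, export, upload} — every feature.
No single test case contains all 11 features, so 2 is optimal.

2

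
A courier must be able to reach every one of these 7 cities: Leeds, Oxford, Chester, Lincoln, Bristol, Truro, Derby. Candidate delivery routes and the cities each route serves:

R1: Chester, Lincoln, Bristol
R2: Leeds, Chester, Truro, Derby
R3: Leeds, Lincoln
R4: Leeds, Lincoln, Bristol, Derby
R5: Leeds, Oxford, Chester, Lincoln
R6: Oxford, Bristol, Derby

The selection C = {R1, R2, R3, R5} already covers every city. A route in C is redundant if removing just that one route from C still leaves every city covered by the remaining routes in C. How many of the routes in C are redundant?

1

Drop R1: Bristol uncovered — not redundant.
Drop R2: Truro, Derby uncovered — not redundant.
Drop R3: the rest still cover every city — redundant.
Drop R5: Oxford uncovered — not redundant.
1 redundant: R3.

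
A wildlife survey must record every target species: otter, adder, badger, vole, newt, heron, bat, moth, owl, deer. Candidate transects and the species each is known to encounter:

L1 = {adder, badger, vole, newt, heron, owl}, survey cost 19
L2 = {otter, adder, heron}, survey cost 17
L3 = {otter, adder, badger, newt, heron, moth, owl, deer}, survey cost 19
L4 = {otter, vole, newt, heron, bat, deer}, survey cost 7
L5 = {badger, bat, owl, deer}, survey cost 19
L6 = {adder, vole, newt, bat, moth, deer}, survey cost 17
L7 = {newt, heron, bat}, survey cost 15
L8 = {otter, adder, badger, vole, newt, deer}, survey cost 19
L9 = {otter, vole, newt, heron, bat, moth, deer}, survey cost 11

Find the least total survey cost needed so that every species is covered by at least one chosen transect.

L3, L4 cover every species at survey cost 19 + 7 = 26.
Any cover uses at least 2 transects; among all covering selections none totals below 26.

26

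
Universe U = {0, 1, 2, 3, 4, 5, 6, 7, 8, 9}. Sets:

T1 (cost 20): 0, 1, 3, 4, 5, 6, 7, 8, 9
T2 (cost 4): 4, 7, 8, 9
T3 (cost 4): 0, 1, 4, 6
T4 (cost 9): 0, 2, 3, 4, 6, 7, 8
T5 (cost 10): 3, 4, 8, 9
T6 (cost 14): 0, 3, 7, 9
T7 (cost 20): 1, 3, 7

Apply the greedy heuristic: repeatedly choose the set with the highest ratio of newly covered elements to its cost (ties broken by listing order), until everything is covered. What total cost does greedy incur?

37

Pick 1: T2 adds 4 new (4, 7, 8, 9) at cost 4 (ratio 4/4).
Pick 2: T3 adds 3 new (0, 1, 6) at cost 4 (ratio 3/4).
Pick 3: T4 adds 2 new (2, 3) at cost 9 (ratio 2/9).
Pick 4: T1 adds 1 new (5) at cost 20 (ratio 1/20).
Greedy total cost: 4 + 4 + 9 + 20 = 37. (The true optimum is 29, so greedy overshoots here.)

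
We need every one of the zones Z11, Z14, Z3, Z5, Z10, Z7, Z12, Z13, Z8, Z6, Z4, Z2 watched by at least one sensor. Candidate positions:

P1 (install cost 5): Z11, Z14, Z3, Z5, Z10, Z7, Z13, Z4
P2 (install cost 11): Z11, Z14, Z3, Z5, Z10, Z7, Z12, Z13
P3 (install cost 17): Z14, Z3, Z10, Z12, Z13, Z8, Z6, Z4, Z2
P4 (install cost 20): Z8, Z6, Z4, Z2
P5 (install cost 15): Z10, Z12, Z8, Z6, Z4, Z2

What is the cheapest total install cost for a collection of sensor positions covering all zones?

P1, P5 cover every zone at install cost 5 + 15 = 20.
Any cover uses at least 2 sensor positions; among all covering selections none totals below 20.

20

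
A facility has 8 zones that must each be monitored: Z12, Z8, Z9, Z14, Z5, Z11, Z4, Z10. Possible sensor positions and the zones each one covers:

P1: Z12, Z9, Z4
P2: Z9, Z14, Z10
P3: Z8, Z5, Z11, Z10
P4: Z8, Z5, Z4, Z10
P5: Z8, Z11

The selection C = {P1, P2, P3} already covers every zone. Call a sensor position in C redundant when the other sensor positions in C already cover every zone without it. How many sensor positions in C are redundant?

0

Drop P1: Z12, Z4 uncovered — not redundant.
Drop P2: Z14 uncovered — not redundant.
Drop P3: Z8, Z5, Z11 uncovered — not redundant.
None of the sensor positions in C is redundant.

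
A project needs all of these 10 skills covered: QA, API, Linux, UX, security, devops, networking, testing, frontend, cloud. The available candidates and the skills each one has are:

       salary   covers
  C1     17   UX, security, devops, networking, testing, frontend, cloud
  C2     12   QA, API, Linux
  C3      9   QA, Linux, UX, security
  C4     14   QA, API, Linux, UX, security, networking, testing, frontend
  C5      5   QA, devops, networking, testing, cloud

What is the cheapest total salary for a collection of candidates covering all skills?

19

C4, C5 cover every skill at salary 14 + 5 = 19.
Any cover uses at least 2 candidates; among all covering selections none totals below 19.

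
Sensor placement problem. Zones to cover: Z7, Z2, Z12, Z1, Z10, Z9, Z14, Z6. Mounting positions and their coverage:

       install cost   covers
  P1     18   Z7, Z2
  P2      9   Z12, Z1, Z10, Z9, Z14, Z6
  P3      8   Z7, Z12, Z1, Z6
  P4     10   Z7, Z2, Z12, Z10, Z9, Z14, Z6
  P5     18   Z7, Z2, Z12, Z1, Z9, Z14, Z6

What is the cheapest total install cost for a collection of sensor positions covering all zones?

18

P3, P4 cover every zone at install cost 8 + 10 = 18.
Any cover uses at least 2 sensor positions; among all covering selections none totals below 18.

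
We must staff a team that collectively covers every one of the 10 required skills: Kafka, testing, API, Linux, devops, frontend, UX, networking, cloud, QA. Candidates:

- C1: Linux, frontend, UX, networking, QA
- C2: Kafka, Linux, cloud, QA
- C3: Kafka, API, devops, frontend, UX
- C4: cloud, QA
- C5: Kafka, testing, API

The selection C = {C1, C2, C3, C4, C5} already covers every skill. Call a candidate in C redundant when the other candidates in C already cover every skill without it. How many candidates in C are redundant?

2

Drop C1: networking uncovered — not redundant.
Drop C2: the rest still cover every skill — redundant.
Drop C3: devops uncovered — not redundant.
Drop C4: the rest still cover every skill — redundant.
Drop C5: testing uncovered — not redundant.
2 redundant: C2, C4.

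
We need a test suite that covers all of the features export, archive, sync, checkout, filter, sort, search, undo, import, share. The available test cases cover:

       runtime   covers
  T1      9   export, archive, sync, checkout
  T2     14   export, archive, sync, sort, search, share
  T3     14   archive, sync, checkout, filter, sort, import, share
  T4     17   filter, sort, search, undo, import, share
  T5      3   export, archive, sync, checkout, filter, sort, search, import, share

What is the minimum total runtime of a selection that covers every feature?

20

T4, T5 cover every feature at runtime 17 + 3 = 20.
Any cover uses at least 2 test cases; among all covering selections none totals below 20.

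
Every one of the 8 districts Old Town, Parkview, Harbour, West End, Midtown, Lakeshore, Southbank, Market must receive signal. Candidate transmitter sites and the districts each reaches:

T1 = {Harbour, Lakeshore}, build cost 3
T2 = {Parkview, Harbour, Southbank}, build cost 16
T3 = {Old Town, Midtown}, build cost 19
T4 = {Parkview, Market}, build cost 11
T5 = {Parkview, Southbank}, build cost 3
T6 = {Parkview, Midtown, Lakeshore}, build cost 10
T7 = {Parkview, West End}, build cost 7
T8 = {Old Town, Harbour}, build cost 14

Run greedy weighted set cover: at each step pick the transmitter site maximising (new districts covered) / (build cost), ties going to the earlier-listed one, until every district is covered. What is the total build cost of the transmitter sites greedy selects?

43

Pick 1: T1 adds 2 new (Harbour, Lakeshore) at build cost 3 (ratio 2/3).
Pick 2: T5 adds 2 new (Parkview, Southbank) at build cost 3 (ratio 2/3).
Pick 3: T7 adds 1 new (West End) at build cost 7 (ratio 1/7).
Pick 4: T3 adds 2 new (Old Town, Midtown) at build cost 19 (ratio 2/19).
Pick 5: T4 adds 1 new (Market) at build cost 11 (ratio 1/11).
Greedy total build cost: 3 + 3 + 7 + 19 + 11 = 43.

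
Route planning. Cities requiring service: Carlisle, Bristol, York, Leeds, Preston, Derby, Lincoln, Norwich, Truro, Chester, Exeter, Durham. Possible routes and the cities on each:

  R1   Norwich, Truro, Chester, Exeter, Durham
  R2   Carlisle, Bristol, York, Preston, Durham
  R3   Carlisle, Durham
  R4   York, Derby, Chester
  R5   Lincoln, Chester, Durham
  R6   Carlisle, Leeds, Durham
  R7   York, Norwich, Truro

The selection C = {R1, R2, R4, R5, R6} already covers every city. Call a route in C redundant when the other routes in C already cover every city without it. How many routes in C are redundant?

Drop R1: Norwich, Truro, Exeter uncovered — not redundant.
Drop R2: Bristol, Preston uncovered — not redundant.
Drop R4: Derby uncovered — not redundant.
Drop R5: Lincoln uncovered — not redundant.
Drop R6: Leeds uncovered — not redundant.
None of the routes in C is redundant.

0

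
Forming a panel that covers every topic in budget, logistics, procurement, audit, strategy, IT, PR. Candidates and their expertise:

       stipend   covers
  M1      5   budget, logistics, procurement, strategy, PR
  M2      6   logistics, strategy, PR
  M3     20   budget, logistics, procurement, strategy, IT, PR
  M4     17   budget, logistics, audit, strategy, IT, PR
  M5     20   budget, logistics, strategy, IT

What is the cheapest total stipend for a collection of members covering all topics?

M1, M4 cover every topic at stipend 5 + 17 = 22.
Any cover uses at least 2 members; among all covering selections none totals below 22.

22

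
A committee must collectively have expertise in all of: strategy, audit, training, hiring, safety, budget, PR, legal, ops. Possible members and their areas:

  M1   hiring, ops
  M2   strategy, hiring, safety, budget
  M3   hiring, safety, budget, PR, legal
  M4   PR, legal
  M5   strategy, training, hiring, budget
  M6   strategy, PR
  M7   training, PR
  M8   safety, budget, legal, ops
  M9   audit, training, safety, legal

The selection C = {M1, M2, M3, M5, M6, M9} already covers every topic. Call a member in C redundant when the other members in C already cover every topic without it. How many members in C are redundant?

4

Drop M1: ops uncovered — not redundant.
Drop M2: the rest still cover every topic — redundant.
Drop M3: the rest still cover every topic — redundant.
Drop M5: the rest still cover every topic — redundant.
Drop M6: the rest still cover every topic — redundant.
Drop M9: audit uncovered — not redundant.
4 redundant: M2, M3, M5, M6.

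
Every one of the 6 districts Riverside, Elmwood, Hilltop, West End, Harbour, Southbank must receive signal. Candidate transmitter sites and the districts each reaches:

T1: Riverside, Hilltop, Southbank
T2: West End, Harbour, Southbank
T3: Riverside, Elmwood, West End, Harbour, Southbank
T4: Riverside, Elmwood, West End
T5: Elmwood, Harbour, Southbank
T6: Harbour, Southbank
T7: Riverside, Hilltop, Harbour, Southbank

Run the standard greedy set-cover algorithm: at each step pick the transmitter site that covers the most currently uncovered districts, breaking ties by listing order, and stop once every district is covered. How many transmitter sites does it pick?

Pick 1: T3 covers 5 new districts (Riverside, Elmwood, West End, Harbour, Southbank).
Pick 2: T1 covers 1 new districts (Hilltop).
Greedy uses 2 transmitter sites.

2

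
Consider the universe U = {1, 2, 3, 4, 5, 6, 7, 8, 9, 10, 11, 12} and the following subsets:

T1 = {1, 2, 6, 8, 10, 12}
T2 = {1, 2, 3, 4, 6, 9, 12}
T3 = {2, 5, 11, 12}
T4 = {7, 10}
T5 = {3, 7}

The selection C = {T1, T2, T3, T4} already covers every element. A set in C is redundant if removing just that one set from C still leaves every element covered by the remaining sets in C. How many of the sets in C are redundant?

0

Drop T1: 8 uncovered — not redundant.
Drop T2: 3, 4, 9 uncovered — not redundant.
Drop T3: 5, 11 uncovered — not redundant.
Drop T4: 7 uncovered — not redundant.
None of the sets in C is redundant.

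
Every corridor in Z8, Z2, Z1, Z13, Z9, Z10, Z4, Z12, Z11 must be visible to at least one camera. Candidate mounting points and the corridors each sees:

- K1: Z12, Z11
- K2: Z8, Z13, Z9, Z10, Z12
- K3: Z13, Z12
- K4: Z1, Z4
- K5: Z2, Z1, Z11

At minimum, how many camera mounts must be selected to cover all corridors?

3

K2, K4, K5 together cover {Z8, Z2, Z1, Z13, Z9, Z10, Z4, Z12, Z11} — every corridor.
No 2 of the 5 camera mounts cover everything (all 10 pairs fall short), so 3 is minimum.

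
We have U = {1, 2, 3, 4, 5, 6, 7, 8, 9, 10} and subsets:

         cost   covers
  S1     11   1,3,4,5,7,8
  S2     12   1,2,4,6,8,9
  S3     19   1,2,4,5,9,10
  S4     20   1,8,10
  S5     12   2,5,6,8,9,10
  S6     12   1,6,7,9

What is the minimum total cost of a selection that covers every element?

S1, S5 cover every element at cost 11 + 12 = 23.
Any cover uses at least 2 sets; among all covering selections none totals below 23.

23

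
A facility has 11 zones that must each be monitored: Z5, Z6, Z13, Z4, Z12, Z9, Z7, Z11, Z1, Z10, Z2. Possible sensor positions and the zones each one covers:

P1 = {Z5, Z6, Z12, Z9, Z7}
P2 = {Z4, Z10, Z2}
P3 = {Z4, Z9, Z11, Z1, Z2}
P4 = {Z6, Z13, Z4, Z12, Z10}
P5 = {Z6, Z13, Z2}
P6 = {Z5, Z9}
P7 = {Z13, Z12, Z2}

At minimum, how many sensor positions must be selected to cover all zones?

P1, P3, P4 together cover {Z5, Z6, Z13, Z4, Z12, Z9, Z7, Z11, Z1, Z10, Z2} — every zone.
No 2 of the 7 sensor positions cover everything (all 21 pairs fall short), so 3 is minimum.

3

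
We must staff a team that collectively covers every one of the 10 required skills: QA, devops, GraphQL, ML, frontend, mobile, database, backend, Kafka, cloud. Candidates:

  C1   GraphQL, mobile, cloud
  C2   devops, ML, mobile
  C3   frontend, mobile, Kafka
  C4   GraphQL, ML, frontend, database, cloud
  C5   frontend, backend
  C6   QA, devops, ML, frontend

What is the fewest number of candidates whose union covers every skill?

4

C3, C4, C5, C6 together cover {QA, devops, GraphQL, ML, frontend, mobile, database, backend, Kafka, cloud} — every skill.
No 3 of the 6 candidates cover everything (all 20 triples fall short), so 4 is minimum.
Greedy (largest uncovered first) would take C4, C2, C3, C5, C6 — 5 candidates — but 4 suffice.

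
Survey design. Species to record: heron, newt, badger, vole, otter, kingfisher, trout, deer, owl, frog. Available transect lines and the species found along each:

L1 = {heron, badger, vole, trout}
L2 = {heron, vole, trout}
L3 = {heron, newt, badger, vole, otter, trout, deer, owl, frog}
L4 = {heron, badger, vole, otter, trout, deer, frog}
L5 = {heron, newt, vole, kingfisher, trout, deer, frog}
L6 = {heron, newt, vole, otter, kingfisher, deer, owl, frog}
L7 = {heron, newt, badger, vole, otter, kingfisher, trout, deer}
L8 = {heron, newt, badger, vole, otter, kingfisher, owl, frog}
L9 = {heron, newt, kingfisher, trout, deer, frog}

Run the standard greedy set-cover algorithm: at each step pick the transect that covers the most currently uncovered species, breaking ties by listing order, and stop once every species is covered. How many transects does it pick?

2

Pick 1: L3 covers 9 new species (heron, newt, badger, vole, otter, trout, deer, owl, frog).
Pick 2: L5 covers 1 new species (kingfisher).
Greedy uses 2 transects.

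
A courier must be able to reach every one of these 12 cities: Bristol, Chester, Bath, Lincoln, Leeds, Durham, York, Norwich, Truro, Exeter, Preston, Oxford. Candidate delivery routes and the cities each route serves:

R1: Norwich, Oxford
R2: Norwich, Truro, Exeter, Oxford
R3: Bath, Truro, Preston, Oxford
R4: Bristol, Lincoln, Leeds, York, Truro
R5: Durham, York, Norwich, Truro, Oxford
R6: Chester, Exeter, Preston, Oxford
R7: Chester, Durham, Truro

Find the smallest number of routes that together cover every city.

4

R2, R3, R4, R7 together cover {Bristol, Chester, Bath, Lincoln, Leeds, Durham, York, Norwich, Truro, Exeter, Preston, Oxford} — every city.
No 3 of the 7 routes cover everything (all 35 triples fall short), so 4 is minimum.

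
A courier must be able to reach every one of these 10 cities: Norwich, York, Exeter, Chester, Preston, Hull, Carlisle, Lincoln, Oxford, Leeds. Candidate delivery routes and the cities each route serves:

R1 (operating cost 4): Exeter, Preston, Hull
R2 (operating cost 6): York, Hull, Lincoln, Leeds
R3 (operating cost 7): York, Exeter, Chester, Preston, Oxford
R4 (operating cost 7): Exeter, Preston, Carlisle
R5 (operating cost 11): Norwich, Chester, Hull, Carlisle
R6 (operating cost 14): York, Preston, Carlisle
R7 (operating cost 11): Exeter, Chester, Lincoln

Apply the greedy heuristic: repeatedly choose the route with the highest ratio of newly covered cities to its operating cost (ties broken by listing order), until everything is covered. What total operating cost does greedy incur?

Pick 1: R1 adds 3 new (Exeter, Preston, Hull) at operating cost 4 (ratio 3/4).
Pick 2: R2 adds 3 new (York, Lincoln, Leeds) at operating cost 6 (ratio 3/6).
Pick 3: R3 adds 2 new (Chester, Oxford) at operating cost 7 (ratio 2/7).
Pick 4: R5 adds 2 new (Norwich, Carlisle) at operating cost 11 (ratio 2/11).
Greedy total operating cost: 4 + 6 + 7 + 11 = 28. (The true optimum is 24, so greedy overshoots here.)

28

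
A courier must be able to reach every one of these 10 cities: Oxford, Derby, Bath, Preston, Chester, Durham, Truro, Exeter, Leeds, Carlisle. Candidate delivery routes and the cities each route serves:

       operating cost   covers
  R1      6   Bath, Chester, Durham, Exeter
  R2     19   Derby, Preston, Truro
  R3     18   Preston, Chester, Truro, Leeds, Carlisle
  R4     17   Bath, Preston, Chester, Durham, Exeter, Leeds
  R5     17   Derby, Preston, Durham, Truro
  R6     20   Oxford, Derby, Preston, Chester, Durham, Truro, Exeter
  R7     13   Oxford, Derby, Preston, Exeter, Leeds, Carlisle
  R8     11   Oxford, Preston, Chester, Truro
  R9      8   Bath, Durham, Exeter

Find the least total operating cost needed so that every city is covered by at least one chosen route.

30

R1, R7, R8 cover every city at operating cost 6 + 13 + 11 = 30.
Any cover uses at least 3 routes; among all covering selections none totals below 30.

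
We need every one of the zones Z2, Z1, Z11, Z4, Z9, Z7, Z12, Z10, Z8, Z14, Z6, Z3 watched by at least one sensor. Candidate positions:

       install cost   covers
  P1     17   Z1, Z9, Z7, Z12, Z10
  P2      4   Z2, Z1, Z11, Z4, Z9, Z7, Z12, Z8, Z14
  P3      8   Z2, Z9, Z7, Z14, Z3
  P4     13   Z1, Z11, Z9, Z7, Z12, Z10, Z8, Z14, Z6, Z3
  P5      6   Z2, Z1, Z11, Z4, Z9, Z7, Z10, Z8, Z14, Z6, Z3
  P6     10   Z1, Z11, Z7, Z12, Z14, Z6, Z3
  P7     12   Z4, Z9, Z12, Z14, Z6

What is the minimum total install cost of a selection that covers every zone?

P2, P5 cover every zone at install cost 4 + 6 = 10.
Any cover uses at least 2 sensor positions; among all covering selections none totals below 10.

10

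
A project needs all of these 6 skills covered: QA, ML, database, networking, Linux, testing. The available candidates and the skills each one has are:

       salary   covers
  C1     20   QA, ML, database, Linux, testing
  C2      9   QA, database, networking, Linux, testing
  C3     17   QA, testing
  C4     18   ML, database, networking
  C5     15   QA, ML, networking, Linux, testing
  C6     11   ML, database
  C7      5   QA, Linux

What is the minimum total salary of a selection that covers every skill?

20

C2, C6 cover every skill at salary 9 + 11 = 20.
Any cover uses at least 2 candidates; among all covering selections none totals below 20.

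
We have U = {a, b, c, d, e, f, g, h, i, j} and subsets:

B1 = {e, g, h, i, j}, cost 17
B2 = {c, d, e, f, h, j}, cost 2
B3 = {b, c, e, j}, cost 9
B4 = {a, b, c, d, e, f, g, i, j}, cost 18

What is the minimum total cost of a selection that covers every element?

20

B2, B4 cover every element at cost 2 + 18 = 20.
Any cover uses at least 2 sets; among all covering selections none totals below 20.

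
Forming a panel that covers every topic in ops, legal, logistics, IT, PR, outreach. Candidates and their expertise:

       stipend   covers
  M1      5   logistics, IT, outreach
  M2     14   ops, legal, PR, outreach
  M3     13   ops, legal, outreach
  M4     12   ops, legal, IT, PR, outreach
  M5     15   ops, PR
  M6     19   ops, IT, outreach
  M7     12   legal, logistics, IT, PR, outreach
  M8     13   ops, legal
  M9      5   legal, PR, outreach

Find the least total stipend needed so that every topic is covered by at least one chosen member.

M1, M4 cover every topic at stipend 5 + 12 = 17.
Any cover uses at least 2 members; among all covering selections none totals below 17.
Greedy by coverage-per-stipend would pick M1, M9, M4 for 22 — worse than the optimum 17.

17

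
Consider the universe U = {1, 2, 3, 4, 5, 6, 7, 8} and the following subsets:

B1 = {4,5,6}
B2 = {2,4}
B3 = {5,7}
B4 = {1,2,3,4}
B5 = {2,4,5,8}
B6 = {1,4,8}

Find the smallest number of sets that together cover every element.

B1, B3, B4, B5 together cover {1, 2, 3, 4, 5, 6, 7, 8} — every element.
No 3 of the 6 sets cover everything (all 20 triples fall short), so 4 is minimum.

4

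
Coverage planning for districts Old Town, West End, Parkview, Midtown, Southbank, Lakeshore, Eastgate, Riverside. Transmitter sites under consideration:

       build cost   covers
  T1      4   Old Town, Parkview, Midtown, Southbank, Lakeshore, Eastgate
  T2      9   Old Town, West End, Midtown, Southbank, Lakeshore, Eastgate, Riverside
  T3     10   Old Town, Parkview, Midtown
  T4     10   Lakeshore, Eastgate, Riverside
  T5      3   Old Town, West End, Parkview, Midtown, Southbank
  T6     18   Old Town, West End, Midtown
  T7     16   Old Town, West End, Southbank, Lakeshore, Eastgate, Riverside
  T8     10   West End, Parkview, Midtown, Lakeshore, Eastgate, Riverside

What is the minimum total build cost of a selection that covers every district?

12

T2, T5 cover every district at build cost 9 + 3 = 12.
Any cover uses at least 2 transmitter sites; among all covering selections none totals below 12.
Greedy by coverage-per-build cost would pick T5, T1, T2 for 16 — worse than the optimum 12.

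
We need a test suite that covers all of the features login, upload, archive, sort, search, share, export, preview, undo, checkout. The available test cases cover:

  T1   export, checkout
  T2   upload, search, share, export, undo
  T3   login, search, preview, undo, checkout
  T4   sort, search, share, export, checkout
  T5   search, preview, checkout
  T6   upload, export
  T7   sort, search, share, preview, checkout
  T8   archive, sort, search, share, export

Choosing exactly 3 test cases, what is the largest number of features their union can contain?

Choosing T2, T3, T8 covers {login, upload, archive, sort, search, share, export, preview, undo, checkout} — 10 features.
That is all 10 features.

10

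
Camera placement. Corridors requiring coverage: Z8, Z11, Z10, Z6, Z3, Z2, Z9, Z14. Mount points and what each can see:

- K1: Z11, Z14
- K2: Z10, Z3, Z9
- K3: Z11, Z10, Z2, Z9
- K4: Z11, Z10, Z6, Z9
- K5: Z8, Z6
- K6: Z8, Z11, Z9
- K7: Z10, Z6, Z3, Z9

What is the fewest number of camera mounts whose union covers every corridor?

K1, K2, K3, K5 together cover {Z8, Z11, Z10, Z6, Z3, Z2, Z9, Z14} — every corridor.
No 3 of the 7 camera mounts cover everything (all 35 triples fall short), so 4 is minimum.

4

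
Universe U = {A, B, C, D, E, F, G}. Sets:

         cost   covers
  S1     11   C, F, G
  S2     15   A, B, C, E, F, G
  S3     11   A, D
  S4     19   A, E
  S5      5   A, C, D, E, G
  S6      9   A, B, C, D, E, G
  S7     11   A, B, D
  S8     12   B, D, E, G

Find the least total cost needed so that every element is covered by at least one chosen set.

S1, S6 cover every element at cost 11 + 9 = 20.
Any cover uses at least 2 sets; among all covering selections none totals below 20.

20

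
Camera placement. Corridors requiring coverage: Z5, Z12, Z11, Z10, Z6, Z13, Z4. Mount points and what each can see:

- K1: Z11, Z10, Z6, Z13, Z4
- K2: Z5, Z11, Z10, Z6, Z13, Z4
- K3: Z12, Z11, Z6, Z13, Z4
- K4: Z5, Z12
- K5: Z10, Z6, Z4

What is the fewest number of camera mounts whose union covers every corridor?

K1, K4 together cover {Z5, Z12, Z11, Z10, Z6, Z13, Z4} — every corridor.
No single camera mount contains all 7 corridors, so 2 is optimal.

2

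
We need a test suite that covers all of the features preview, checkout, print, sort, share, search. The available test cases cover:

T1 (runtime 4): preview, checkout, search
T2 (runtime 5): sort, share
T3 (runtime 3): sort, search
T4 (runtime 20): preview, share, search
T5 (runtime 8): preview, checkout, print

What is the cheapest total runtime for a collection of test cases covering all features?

16

T2, T3, T5 cover every feature at runtime 5 + 3 + 8 = 16.
Any cover uses at least 3 test cases; among all covering selections none totals below 16.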